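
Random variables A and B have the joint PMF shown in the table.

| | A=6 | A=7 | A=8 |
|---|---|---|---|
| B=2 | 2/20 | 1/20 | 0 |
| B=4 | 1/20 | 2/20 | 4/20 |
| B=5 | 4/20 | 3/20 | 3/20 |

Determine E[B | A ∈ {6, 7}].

53/13

P(A ∈ {6, 7}) = 13/20.
Σ B·P over the event = 2·(2/20) + 4·(1/20) + 5·(4/20) + 2·(1/20) + 4·(2/20) + 5·(3/20) = 53/20.
E[B | A ∈ {6, 7}] = (53/20) / (13/20) = 53/13.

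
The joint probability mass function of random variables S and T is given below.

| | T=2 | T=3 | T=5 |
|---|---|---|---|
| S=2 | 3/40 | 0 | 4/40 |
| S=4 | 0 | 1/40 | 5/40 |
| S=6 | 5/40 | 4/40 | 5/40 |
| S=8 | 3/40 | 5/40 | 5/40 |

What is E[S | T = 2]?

60/11

P(T = 2) = 11/40.
Σ S·P over the event = 2·(3/40) + 6·(5/40) + 8·(3/40) = 3/2.
E[S | T = 2] = (3/2) / (11/40) = 60/11.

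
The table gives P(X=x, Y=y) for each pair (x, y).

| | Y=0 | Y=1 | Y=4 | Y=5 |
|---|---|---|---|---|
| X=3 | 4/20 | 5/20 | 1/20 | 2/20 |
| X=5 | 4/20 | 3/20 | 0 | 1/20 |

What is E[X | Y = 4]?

3

P(Y = 4) = 1/20.
Σ X·P over the event = 3·(1/20) = 3/20.
E[X | Y = 4] = (3/20) / (1/20) = 3.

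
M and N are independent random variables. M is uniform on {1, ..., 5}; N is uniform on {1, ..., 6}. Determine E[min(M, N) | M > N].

Outcomes with M > N: (2,1), (3,1), (3,2), (4,1), (4,2), (4,3), (5,1), (5,2), (5,3), (5,4), each with probability 1/30.
E[min(M, N) | M > N] = (1 + 1 + 2 + 1 + 2 + 3 + 1 + 2 + 3 + 4) / 10 = 2.

2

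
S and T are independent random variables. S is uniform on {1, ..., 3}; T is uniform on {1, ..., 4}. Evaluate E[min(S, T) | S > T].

4/3

Outcomes with S > T: (2,1), (3,1), (3,2), each with probability 1/12.
E[min(S, T) | S > T] = (1 + 1 + 2) / 3 = 4/3.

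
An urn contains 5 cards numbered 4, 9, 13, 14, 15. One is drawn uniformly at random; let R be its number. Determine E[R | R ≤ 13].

P(R ≤ 13) = 3/5.
Σ over the event: 4·1/5 + 9·1/5 + 13·1/5 = 26/5.
E[R | R ≤ 13] = (26/5) / (3/5) = 26/3.

26/3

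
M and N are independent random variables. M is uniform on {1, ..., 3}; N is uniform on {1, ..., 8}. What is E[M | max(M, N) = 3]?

Outcomes with max(M, N) = 3: (1,3), (2,3), (3,1), (3,2), (3,3), each with probability 1/24.
E[M | max(M, N) = 3] = (1 + 2 + 3 + 3 + 3) / 5 = 12/5.

12/5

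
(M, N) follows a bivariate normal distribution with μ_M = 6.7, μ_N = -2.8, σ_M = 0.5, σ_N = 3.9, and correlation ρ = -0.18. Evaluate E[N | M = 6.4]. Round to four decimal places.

-2.3788

For a bivariate normal, E[N | M=x] = μ_N + ρ·(σ_N/σ_M)·(x − μ_M).
E[N | M=6.4] = -2.8 + (-0.18)·(3.9/0.5)·(6.4 − (6.7)) = -2.8 + (-1.404)·(-0.3) = -2.3788.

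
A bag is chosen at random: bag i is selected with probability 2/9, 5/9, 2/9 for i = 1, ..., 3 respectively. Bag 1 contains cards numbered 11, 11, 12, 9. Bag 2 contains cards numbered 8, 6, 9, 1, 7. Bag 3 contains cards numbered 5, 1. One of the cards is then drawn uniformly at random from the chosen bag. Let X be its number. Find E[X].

E[X | bag 1] = (11+11+12+9)/4 = 43/4.
E[X | bag 2] = (8+6+9+1+7)/5 = 31/5.
E[X | bag 3] = (5+1)/2 = 3.
E[X] = (2/9)·(43/4) + (5/9)·(31/5) + (2/9)·(3) = 13/2.

13/2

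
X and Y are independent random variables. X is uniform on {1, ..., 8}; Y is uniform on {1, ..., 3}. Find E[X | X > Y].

P(X > Y) = 3/4.
Summing X·P(x,y) over outcomes with X > Y gives 49/12.
E[X | X > Y] = (49/12) / (3/4) = 49/9.

49/9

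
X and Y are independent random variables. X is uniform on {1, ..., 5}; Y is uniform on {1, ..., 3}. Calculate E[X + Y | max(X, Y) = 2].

10/3

P(max(X, Y) = 2) = 1/5.
Summing (X+Y)·P(x,y) over outcomes with max(X, Y) = 2 gives 2/3.
E[X + Y | max(X, Y) = 2] = (2/3) / (1/5) = 10/3.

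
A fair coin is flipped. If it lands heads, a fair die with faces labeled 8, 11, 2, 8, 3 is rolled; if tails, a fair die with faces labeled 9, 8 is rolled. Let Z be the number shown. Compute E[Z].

E[Z | heads] = (8+11+2+8+3)/5 = 32/5.
E[Z | tails] = (9+8)/2 = 17/2.
E[Z] = (1/2)·(32/5) + (1/2)·(17/2) = 149/20.

149/20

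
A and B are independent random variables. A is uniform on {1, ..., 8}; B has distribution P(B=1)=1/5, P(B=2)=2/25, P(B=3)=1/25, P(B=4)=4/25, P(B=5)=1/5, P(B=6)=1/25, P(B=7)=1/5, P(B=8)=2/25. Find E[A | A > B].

P(A > B) = 9/20.
Summing A·P(x,y) over outcomes with A > B gives 107/40.
E[A | A > B] = (107/40) / (9/20) = 107/18.

107/18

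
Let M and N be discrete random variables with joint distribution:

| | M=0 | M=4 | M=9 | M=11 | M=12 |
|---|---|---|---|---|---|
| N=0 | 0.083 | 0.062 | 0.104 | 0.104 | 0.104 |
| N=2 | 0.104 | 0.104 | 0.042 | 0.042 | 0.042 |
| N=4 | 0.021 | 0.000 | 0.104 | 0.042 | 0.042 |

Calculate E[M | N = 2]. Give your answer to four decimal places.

5.2695

P(N = 2) = 0.334.
Summing M·P(M=x,N=y) over the conditioning event gives 1.760.
E[M | N = 2] = (1.760) / (0.334) = 5.2695.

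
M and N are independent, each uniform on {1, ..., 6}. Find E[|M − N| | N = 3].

P(N = 3) = 1/6.
Summing |M−N|·P(x,y) over outcomes with N = 3 gives 1/4.
E[|M − N| | N = 3] = (1/4) / (1/6) = 3/2.

3/2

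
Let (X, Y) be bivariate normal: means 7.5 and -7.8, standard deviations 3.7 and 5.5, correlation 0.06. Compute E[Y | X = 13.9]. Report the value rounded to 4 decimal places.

For a bivariate normal, E[Y | X=x] = μ_Y + ρ·(σ_Y/σ_X)·(x − μ_X).
E[Y | X=13.9] = -7.8 + (0.06)·(5.5/3.7)·(13.9 − (7.5)) = -7.8 + (0.089189)·(6.4) = -7.2292.

-7.2292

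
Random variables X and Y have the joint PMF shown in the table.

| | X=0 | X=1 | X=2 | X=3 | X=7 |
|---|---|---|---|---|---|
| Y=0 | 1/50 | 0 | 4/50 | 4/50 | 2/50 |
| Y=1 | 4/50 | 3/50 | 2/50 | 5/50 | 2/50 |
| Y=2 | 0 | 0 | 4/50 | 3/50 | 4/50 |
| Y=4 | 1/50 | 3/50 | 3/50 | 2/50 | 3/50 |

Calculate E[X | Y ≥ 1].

3

P(Y ≥ 1) = 39/50.
Summing X·P(X=x,Y=y) over the conditioning event gives 117/50.
E[X | Y ≥ 1] = (117/50) / (39/50) = 3.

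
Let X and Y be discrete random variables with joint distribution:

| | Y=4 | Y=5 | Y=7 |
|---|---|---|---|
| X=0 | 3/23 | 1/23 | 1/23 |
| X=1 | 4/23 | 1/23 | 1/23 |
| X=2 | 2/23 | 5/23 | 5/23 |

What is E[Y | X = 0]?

P(X = 0) = 5/23.
Σ Y·P over the event = 4·(3/23) + 5·(1/23) + 7·(1/23) = 24/23.
E[Y | X = 0] = (24/23) / (5/23) = 24/5.

24/5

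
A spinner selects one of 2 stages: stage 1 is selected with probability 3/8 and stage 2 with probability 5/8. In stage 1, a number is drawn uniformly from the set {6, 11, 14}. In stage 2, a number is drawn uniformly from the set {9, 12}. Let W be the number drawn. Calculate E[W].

167/16

E[W | stage 1] = (6+11+14)/3 = 31/3.
E[W | stage 2] = (9+12)/2 = 21/2.
E[W] = (3/8)·(31/3) + (5/8)·(21/2) = 167/16.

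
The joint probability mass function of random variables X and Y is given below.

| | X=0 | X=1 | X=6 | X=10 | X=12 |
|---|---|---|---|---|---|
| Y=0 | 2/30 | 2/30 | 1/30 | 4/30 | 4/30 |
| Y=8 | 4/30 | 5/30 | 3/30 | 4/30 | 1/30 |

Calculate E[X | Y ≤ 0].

P(Y ≤ 0) = 13/30.
Σ X·P over the event = 0·(2/30) + 1·(2/30) + 6·(1/30) + 10·(4/30) + 12·(4/30) = 16/5.
E[X | Y ≤ 0] = (16/5) / (13/30) = 96/13.

96/13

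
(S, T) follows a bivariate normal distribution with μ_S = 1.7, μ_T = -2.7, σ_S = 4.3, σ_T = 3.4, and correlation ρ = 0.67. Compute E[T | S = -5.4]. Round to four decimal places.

E[T | S=x] = μ_T + ρ(σ_T/σ_S)(x − μ_S) for jointly normal variables.
E[T | S=-5.4] = -2.7 + (0.67)·(3.4/4.3)·(-5.4 − (1.7)) = -2.7 + (0.529767)·(-7.1) = -6.4613.

-6.4613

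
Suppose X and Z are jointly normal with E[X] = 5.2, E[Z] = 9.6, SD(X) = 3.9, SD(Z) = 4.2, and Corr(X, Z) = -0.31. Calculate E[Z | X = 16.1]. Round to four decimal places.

The regression of Z on X has slope ρ·σ_Z/σ_X and passes through (μ_X, μ_Z).
E[Z | X=16.1] = 9.6 + (-0.31)·(4.2/3.9)·(16.1 − (5.2)) = 9.6 + (-0.333846)·(10.9) = 5.9611.

5.9611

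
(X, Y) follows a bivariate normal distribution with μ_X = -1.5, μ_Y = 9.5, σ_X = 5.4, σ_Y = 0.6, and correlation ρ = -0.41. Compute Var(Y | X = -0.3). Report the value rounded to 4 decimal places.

0.2995

The conditional variance in a bivariate normal is σ_Y²(1 − ρ²), independent of x.
Var(Y | X=-0.3) = (0.6)²·(1 − (-0.41)²) = 0.36·0.8319 = 0.2995.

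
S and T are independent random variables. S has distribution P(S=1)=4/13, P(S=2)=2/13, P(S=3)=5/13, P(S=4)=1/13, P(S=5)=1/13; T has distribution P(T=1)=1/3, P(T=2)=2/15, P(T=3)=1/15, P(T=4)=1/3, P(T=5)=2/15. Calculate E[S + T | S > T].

P(S > T) = 22/65.
Summing (S+T)·P(x,y) over outcomes with S > T gives 107/65.
E[S + T | S > T] = (107/65) / (22/65) = 107/22.

107/22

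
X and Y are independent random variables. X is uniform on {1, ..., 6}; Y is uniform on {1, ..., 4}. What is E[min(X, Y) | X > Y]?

15/7

P(X > Y) = 7/12.
Summing min(X,Y)·P(x,y) over outcomes with X > Y gives 5/4.
E[min(X, Y) | X > Y] = (5/4) / (7/12) = 15/7.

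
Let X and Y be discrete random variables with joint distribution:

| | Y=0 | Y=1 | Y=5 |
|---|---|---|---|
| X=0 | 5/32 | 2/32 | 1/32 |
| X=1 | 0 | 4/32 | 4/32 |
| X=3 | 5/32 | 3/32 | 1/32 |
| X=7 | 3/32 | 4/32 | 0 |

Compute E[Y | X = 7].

P(X = 7) = 7/32.
Σ Y·P over the event = 0·(3/32) + 1·(4/32) = 1/8.
E[Y | X = 7] = (1/8) / (7/32) = 4/7.

4/7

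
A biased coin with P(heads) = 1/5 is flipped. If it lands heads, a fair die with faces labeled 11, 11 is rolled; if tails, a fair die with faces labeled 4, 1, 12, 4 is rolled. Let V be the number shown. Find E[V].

32/5

E[V | heads] = (11+11)/2 = 11.
E[V | tails] = (4+1+12+4)/4 = 21/4.
E[V] = (1/5)·(11) + (4/5)·(21/4) = 32/5.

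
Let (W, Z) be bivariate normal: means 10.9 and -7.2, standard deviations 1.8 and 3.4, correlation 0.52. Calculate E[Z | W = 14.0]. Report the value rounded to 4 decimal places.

-4.1551

For a bivariate normal, E[Z | W=x] = μ_Z + ρ·(σ_Z/σ_W)·(x − μ_W).
E[Z | W=14.0] = -7.2 + (0.52)·(3.4/1.8)·(14.0 − (10.9)) = -7.2 + (0.98222)·(3.1) = -4.1551.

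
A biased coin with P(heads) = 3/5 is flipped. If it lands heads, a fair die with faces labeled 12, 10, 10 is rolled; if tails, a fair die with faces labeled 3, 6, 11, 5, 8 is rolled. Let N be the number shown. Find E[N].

E[N | heads] = (12+10+10)/3 = 32/3.
E[N | tails] = (3+6+11+5+8)/5 = 33/5.
E[N] = (3/5)·(32/3) + (2/5)·(33/5) = 226/25.

226/25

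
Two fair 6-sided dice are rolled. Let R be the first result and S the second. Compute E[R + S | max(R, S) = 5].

70/9

P(max(R, S) = 5) = 1/4.
Summing (R+S)·P(x,y) over outcomes with max(R, S) = 5 gives 35/18.
E[R + S | max(R, S) = 5] = (35/18) / (1/4) = 70/9.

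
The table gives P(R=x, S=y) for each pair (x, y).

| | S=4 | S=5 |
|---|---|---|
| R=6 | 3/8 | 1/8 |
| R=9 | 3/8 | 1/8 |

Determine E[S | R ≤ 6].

17/4

P(R ≤ 6) = 1/2.
Σ S·P over the event = 4·(3/8) + 5·(1/8) = 17/8.
E[S | R ≤ 6] = (17/8) / (1/2) = 17/4.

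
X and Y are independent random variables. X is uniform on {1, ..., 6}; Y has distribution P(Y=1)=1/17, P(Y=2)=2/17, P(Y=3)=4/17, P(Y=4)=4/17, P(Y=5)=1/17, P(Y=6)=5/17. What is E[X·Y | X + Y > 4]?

1398/91

P(X + Y > 4) = 91/102.
Summing XY·P(x,y) over outcomes with X + Y > 4 gives 233/17.
E[X·Y | X + Y > 4] = (233/17) / (91/102) = 1398/91.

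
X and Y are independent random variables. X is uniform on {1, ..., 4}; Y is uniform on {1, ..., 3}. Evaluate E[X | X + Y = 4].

P(X + Y = 4) = 1/4.
Summing X·P(x,y) over outcomes with X + Y = 4 gives 1/2.
E[X | X + Y = 4] = (1/2) / (1/4) = 2.

2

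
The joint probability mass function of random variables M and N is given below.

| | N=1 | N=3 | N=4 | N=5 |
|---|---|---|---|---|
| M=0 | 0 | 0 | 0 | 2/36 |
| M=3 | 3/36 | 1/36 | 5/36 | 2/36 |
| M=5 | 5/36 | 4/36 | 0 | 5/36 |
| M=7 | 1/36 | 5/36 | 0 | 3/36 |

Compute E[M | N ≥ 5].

P(N ≥ 5) = 1/3.
Σ M·P over the event = 0·(2/36) + 3·(2/36) + 5·(5/36) + 7·(3/36) = 13/9.
E[M | N ≥ 5] = (13/9) / (1/3) = 13/3.

13/3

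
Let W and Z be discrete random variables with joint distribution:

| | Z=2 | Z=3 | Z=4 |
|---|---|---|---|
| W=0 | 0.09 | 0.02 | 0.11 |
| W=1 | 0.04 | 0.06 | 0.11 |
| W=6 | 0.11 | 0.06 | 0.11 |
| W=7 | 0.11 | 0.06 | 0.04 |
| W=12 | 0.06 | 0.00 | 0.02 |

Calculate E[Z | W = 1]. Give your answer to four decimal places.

P(W = 1) = 0.21.
Σ Z·P over the event = 2·(0.04) + 3·(0.06) + 4·(0.11) = 0.70.
E[Z | W = 1] = (0.70) / (0.21) = 3.3333.

3.3333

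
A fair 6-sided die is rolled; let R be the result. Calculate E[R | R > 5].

Given R > 5, R is equally likely to be any of {6}.
E[R | R > 5] = (6) / 1 = 6.

6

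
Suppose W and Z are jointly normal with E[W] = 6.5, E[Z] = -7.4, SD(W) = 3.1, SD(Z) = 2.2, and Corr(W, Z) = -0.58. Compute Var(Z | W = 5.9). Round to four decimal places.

Var(Z | W=x) = (1 − ρ²)·σ_Z².
Var(Z | W=5.9) = (2.2)²·(1 − (-0.58)²) = 4.84·0.6636 = 3.2118.

3.2118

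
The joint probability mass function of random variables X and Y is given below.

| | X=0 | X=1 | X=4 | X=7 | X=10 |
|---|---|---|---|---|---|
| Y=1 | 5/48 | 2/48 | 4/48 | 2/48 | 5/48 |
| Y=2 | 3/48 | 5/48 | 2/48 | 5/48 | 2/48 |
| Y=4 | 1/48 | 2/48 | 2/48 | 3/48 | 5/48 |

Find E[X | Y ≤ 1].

41/9

P(Y ≤ 1) = 3/8.
Σ X·P over the event = 0·(5/48) + 1·(2/48) + 4·(4/48) + 7·(2/48) + 10·(5/48) = 41/24.
E[X | Y ≤ 1] = (41/24) / (3/8) = 41/9.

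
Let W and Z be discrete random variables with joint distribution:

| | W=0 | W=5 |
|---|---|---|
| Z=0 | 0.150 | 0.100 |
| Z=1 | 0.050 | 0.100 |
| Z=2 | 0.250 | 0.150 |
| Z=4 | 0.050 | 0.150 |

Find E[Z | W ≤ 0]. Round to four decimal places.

P(W ≤ 0) = 0.500.
Σ Z·P over the event = 0·(0.150) + 1·(0.050) + 2·(0.250) + 4·(0.050) = 0.750.
E[Z | W ≤ 0] = (0.750) / (0.500) = 1.5000.

1.5000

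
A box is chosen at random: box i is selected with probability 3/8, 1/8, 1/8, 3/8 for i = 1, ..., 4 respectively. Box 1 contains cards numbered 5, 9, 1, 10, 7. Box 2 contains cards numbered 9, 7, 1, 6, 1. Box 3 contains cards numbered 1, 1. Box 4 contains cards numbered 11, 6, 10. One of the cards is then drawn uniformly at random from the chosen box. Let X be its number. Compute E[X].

E[X | box 1] = (5+9+1+10+7)/5 = 32/5.
E[X | box 2] = (9+7+1+6+1)/5 = 24/5.
E[X | box 3] = (1+1)/2 = 1.
E[X | box 4] = (11+6+10)/3 = 9.
E[X] = (3/8)·(32/5) + (1/8)·(24/5) + (1/8)·(1) + (3/8)·(9) = 13/2.

13/2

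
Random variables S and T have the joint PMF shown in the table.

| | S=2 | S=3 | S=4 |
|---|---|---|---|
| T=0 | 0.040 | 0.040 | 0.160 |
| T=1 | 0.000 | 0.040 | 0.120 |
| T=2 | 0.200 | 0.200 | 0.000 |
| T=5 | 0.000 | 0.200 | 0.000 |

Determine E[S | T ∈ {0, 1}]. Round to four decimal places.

P(T ∈ {0, 1}) = 0.400.
Σ S·P over the event = 2·(0.040) + 3·(0.040) + 3·(0.040) + 4·(0.160) + 4·(0.120) = 1.440.
E[S | T ∈ {0, 1}] = (1.440) / (0.400) = 3.6000.

3.6000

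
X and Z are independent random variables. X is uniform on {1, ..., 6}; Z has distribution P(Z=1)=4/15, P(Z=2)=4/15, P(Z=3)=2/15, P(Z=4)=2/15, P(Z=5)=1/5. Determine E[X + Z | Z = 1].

9/2

P(Z = 1) = 4/15.
Summing (X+Z)·P(x,y) over outcomes with Z = 1 gives 6/5.
E[X + Z | Z = 1] = (6/5) / (4/15) = 9/2.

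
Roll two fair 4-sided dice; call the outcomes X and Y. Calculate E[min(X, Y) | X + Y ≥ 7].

10/3

Outcomes with X + Y ≥ 7: (3,4), (4,3), (4,4), each with probability 1/16.
E[min(X, Y) | X + Y ≥ 7] = (3 + 3 + 4) / 3 = 10/3.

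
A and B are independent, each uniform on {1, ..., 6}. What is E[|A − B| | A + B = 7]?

3

Outcomes with A + B = 7: (1,6), (2,5), (3,4), (4,3), (5,2), (6,1), each with probability 1/36.
E[|A − B| | A + B = 7] = (5 + 3 + 1 + 1 + 3 + 5) / 6 = 3.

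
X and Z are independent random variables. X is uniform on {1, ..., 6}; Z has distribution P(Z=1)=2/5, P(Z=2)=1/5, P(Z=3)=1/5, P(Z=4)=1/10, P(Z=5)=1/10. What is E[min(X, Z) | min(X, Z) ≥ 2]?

14/5

P(min(X, Z) ≥ 2) = 1/2.
Summing min(X,Z)·P(x,y) over outcomes with min(X, Z) ≥ 2 gives 7/5.
E[min(X, Z) | min(X, Z) ≥ 2] = (7/5) / (1/2) = 14/5.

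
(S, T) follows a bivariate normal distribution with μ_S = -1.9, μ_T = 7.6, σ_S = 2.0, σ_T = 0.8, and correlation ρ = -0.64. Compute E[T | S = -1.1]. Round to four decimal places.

E[T | S=x] = μ_T + ρ(σ_T/σ_S)(x − μ_S) for jointly normal variables.
E[T | S=-1.1] = 7.6 + (-0.64)·(0.8/2.0)·(-1.1 − (-1.9)) = 7.6 + (-0.256)·(0.8) = 7.3952.

7.3952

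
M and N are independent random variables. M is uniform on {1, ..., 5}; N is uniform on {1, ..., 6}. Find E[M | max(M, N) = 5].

35/9

Outcomes with max(M, N) = 5: (1,5), (2,5), (3,5), (4,5), (5,1), (5,2), (5,3), (5,4), (5,5), each with probability 1/30.
E[M | max(M, N) = 5] = (1 + 2 + 3 + 4 + 5 + 5 + 5 + 5 + 5) / 9 = 35/9.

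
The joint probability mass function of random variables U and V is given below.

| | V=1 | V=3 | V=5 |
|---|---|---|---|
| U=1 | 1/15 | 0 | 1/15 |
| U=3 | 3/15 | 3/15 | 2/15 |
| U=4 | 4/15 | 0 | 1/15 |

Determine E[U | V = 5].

11/4

P(V = 5) = 4/15.
Summing U·P(U=x,V=y) over the conditioning event gives 11/15.
E[U | V = 5] = (11/15) / (4/15) = 11/4.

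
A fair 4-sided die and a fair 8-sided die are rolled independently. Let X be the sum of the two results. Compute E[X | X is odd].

P(X is odd) = 1/2.
Σ over the event: 3·1/16 + 5·1/8 + 7·1/8 + 9·1/8 + 11·1/16 = 7/2.
E[X | X is odd] = (7/2) / (1/2) = 7.

7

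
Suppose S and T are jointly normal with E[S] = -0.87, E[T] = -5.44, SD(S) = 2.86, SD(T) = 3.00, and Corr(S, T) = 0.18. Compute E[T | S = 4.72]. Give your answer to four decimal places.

-4.3845

The regression of T on S has slope ρ·σ_T/σ_S and passes through (μ_S, μ_T).
E[T | S=4.72] = -5.44 + (0.18)·(3.00/2.86)·(4.72 − (-0.87)) = -5.44 + (0.188811)·(5.59) = -4.3845.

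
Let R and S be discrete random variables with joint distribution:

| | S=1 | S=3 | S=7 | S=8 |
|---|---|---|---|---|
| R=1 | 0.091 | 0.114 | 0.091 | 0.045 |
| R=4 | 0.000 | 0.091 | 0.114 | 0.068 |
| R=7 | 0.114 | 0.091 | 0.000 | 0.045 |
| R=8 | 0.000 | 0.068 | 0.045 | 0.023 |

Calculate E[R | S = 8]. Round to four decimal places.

P(S = 8) = 0.181.
Summing R·P(R=x,S=y) over the conditioning event gives 0.816.
E[R | S = 8] = (0.816) / (0.181) = 4.5083.

4.5083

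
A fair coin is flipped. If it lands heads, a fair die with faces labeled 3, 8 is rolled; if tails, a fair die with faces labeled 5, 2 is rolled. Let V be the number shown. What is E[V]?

9/2

E[V | heads] = (3+8)/2 = 11/2.
E[V | tails] = (5+2)/2 = 7/2.
E[V] = (1/2)·(11/2) + (1/2)·(7/2) = 9/2.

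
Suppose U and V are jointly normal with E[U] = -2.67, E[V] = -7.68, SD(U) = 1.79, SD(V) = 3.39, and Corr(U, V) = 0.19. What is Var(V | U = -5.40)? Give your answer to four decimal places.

Var(V | U=x) = (1 − ρ²)·σ_V².
Var(V | U=-5.40) = (3.39)²·(1 − (0.19)²) = 11.4921·0.9639 = 11.0772.

11.0772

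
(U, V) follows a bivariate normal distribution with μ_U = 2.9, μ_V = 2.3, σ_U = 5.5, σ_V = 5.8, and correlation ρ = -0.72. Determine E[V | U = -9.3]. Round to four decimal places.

11.5631

The regression of V on U has slope ρ·σ_V/σ_U and passes through (μ_U, μ_V).
E[V | U=-9.3] = 2.3 + (-0.72)·(5.8/5.5)·(-9.3 − (2.9)) = 2.3 + (-0.75927)·(-12.2) = 11.5631.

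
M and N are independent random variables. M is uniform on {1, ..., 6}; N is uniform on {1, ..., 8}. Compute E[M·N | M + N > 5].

721/38

P(M + N > 5) = 19/24.
Summing MN·P(x,y) over outcomes with M + N > 5 gives 721/48.
E[M·N | M + N > 5] = (721/48) / (19/24) = 721/38.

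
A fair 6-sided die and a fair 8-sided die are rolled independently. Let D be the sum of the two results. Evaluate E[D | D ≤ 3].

P(D ≤ 3) = 1/16.
Σ over the event: 2·1/48 + 3·1/24 = 1/6.
E[D | D ≤ 3] = (1/6) / (1/16) = 8/3.

8/3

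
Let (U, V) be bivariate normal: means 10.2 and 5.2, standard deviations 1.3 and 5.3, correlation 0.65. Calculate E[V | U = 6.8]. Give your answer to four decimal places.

The regression of V on U has slope ρ·σ_V/σ_U and passes through (μ_U, μ_V).
E[V | U=6.8] = 5.2 + (0.65)·(5.3/1.3)·(6.8 − (10.2)) = 5.2 + (2.65)·(-3.4) = -3.8100.

-3.8100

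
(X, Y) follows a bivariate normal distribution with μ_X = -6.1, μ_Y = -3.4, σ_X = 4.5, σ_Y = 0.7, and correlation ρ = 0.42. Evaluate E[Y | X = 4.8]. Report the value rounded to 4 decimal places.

-2.6879

For a bivariate normal, E[Y | X=x] = μ_Y + ρ·(σ_Y/σ_X)·(x − μ_X).
E[Y | X=4.8] = -3.4 + (0.42)·(0.7/4.5)·(4.8 − (-6.1)) = -3.4 + (0.065333)·(10.9) = -2.6879.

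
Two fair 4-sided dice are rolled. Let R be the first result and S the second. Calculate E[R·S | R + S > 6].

40/3

Outcomes with R + S > 6: (3,4), (4,3), (4,4), each with probability 1/16.
E[R·S | R + S > 6] = (12 + 12 + 16) / 3 = 40/3.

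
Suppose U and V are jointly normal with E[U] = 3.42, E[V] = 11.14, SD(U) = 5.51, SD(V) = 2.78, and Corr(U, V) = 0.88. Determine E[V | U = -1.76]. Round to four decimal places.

8.8401

E[V | U=x] = μ_V + ρ(σ_V/σ_U)(x − μ_U) for jointly normal variables.
E[V | U=-1.76] = 11.14 + (0.88)·(2.78/5.51)·(-1.76 − (3.42)) = 11.14 + (0.44399)·(-5.18) = 8.8401.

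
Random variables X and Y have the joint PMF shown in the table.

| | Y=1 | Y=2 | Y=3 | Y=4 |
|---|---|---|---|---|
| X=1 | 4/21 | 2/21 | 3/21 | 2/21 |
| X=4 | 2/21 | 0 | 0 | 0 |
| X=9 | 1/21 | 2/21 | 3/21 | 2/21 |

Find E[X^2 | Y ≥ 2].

P(Y ≥ 2) = 2/3.
Σ X^2·P over the event = 1·(2/21) + 1·(3/21) + 1·(2/21) + 81·(2/21) + 81·(3/21) + 81·(2/21) = 82/3.
E[X^2 | Y ≥ 2] = (82/3) / (2/3) = 41.

41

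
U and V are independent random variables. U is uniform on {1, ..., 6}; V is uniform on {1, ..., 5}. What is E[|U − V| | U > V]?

P(U > V) = 1/2.
Summing |U−V|·P(x,y) over outcomes with U > V gives 7/6.
E[|U − V| | U > V] = (7/6) / (1/2) = 7/3.

7/3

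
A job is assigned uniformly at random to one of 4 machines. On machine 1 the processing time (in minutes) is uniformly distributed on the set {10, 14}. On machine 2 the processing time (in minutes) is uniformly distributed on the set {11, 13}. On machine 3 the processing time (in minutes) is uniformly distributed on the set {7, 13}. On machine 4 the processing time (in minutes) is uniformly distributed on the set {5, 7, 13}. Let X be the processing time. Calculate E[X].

E[X | machine 1] = (10+14)/2 = 12.
E[X | machine 2] = (11+13)/2 = 12.
E[X | machine 3] = (7+13)/2 = 10.
E[X | machine 4] = (5+7+13)/3 = 25/3.
By the law of total expectation,
E[X] = (1/4)·(12) + (1/4)·(12) + (1/4)·(10) + (1/4)·(25/3) = 127/12.

127/12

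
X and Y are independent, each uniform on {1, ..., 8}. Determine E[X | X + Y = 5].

P(X + Y = 5) = 1/16.
Summing X·P(x,y) over outcomes with X + Y = 5 gives 5/32.
E[X | X + Y = 5] = (5/32) / (1/16) = 5/2.

5/2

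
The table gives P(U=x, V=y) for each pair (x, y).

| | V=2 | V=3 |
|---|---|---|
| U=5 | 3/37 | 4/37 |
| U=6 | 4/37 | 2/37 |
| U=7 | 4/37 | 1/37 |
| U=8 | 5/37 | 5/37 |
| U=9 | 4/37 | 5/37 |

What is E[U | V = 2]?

143/20

P(V = 2) = 20/37.
Σ U·P over the event = 5·(3/37) + 6·(4/37) + 7·(4/37) + 8·(5/37) + 9·(4/37) = 143/37.
E[U | V = 2] = (143/37) / (20/37) = 143/20.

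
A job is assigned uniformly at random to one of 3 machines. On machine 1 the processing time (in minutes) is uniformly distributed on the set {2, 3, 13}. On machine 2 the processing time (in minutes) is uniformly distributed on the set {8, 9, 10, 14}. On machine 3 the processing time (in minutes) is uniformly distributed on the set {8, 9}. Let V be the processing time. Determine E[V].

33/4

E[V | machine 1] = (2+3+13)/3 = 6.
E[V | machine 2] = (8+9+10+14)/4 = 41/4.
E[V | machine 3] = (8+9)/2 = 17/2.
E[V] = (1/3)·(6) + (1/3)·(41/4) + (1/3)·(17/2) = 33/4.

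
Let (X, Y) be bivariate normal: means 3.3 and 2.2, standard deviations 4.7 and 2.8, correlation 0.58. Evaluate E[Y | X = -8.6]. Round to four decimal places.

-1.9118

For a bivariate normal, E[Y | X=x] = μ_Y + ρ·(σ_Y/σ_X)·(x − μ_X).
E[Y | X=-8.6] = 2.2 + (0.58)·(2.8/4.7)·(-8.6 − (3.3)) = 2.2 + (0.34553)·(-11.9) = -1.9118.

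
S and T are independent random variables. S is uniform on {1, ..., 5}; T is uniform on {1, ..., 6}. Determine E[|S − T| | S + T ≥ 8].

8/5

Outcomes with S + T ≥ 8: (2,6), (3,5), (3,6), (4,4), (4,5), (4,6), (5,3), (5,4), (5,5), (5,6), each with probability 1/30.
E[|S − T| | S + T ≥ 8] = (4 + 2 + 3 + 0 + 1 + 2 + 2 + 1 + 0 + 1) / 10 = 8/5.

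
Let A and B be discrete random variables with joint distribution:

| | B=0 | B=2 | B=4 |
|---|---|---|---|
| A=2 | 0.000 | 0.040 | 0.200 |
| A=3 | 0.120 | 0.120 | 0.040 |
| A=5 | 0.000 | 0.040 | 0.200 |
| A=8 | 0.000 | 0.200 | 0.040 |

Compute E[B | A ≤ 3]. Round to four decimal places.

2.4615

P(A ≤ 3) = 0.520.
Σ B·P over the event = 2·(0.040) + 4·(0.200) + 0·(0.120) + 2·(0.120) + 4·(0.040) = 1.280.
E[B | A ≤ 3] = (1.280) / (0.520) = 2.4615.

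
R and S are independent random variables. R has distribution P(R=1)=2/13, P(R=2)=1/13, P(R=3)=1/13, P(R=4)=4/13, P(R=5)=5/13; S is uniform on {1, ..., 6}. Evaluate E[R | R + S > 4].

P(R + S > 4) = 23/26.
Summing R·P(x,y) over outcomes with R + S > 4 gives 275/78.
E[R | R + S > 4] = (275/78) / (23/26) = 275/69.

275/69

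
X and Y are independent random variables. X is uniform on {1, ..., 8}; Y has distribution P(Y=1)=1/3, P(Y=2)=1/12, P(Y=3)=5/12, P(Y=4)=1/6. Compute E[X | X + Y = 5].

P(X + Y = 5) = 1/8.
Summing X·P(x,y) over outcomes with X + Y = 5 gives 31/96.
E[X | X + Y = 5] = (31/96) / (1/8) = 31/12.

31/12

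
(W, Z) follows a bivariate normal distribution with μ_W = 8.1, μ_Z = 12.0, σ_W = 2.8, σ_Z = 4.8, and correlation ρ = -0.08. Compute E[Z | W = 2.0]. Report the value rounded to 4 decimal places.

12.8366

The regression of Z on W has slope ρ·σ_Z/σ_W and passes through (μ_W, μ_Z).
E[Z | W=2.0] = 12.0 + (-0.08)·(4.8/2.8)·(2.0 − (8.1)) = 12.0 + (-0.13714)·(-6.1) = 12.8366.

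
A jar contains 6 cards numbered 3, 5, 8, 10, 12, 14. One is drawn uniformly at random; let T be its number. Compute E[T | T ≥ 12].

13

P(T ≥ 12) = 1/3.
Σ over the event: 12·1/6 + 14·1/6 = 13/3.
E[T | T ≥ 12] = (13/3) / (1/3) = 13.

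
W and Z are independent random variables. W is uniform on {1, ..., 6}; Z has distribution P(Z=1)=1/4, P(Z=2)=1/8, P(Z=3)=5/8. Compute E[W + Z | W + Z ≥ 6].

197/27

P(W + Z ≥ 6) = 9/16.
Summing (W+Z)·P(x,y) over outcomes with W + Z ≥ 6 gives 197/48.
E[W + Z | W + Z ≥ 6] = (197/48) / (9/16) = 197/27.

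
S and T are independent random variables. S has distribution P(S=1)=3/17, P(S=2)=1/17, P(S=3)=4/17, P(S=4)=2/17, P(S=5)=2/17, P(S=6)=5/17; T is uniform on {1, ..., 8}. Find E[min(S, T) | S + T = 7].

32/17

P(S + T = 7) = 1/8.
Summing min(S,T)·P(x,y) over outcomes with S + T = 7 gives 4/17.
E[min(S, T) | S + T = 7] = (4/17) / (1/8) = 32/17.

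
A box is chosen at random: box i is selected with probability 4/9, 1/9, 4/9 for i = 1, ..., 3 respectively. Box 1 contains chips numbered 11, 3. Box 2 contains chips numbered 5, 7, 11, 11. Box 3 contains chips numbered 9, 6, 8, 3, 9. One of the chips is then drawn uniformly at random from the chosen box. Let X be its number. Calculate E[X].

E[X | box 1] = (11+3)/2 = 7.
E[X | box 2] = (5+7+11+11)/4 = 17/2.
E[X | box 3] = (9+6+8+3+9)/5 = 7.
By the law of total expectation,
E[X] = (4/9)·(7) + (1/9)·(17/2) + (4/9)·(7) = 43/6.

43/6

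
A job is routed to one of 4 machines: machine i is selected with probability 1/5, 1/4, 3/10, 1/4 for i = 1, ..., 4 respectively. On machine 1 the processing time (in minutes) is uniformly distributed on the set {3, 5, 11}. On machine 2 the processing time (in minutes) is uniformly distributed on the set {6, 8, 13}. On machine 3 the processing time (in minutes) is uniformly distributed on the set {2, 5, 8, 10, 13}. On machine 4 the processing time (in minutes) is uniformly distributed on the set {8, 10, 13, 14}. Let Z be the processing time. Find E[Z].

E[Z | machine 1] = (3+5+11)/3 = 19/3.
E[Z | machine 2] = (6+8+13)/3 = 9.
E[Z | machine 3] = (2+5+8+10+13)/5 = 38/5.
E[Z | machine 4] = (8+10+13+14)/4 = 45/4.
By the law of total expectation,
E[Z] = (1/5)·(19/3) + (1/4)·(9) + (3/10)·(38/5) + (1/4)·(45/4) = 10331/1200.

10331/1200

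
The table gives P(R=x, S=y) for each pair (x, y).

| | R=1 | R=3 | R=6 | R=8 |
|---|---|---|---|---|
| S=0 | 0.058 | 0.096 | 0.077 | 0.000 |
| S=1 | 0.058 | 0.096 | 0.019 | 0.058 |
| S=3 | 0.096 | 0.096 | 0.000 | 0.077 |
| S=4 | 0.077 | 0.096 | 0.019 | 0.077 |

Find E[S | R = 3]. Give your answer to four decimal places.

2.0000

P(R = 3) = 0.384.
Σ S·P over the event = 0·(0.096) + 1·(0.096) + 3·(0.096) + 4·(0.096) = 0.768.
E[S | R = 3] = (0.768) / (0.384) = 2.0000.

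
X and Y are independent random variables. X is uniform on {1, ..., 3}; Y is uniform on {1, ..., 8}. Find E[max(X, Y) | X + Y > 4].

11/2

P(X + Y > 4) = 3/4.
Summing max(X,Y)·P(x,y) over outcomes with X + Y > 4 gives 33/8.
E[max(X, Y) | X + Y > 4] = (33/8) / (3/4) = 11/2.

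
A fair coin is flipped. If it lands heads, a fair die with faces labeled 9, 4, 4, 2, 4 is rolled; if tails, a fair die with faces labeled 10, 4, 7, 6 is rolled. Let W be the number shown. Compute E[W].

E[W | heads] = (9+4+4+2+4)/5 = 23/5.
E[W | tails] = (10+4+7+6)/4 = 27/4.
By the law of total expectation,
E[W] = (1/2)·(23/5) + (1/2)·(27/4) = 227/40.

227/40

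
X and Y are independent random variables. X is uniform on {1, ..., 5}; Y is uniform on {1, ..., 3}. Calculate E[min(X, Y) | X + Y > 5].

Outcomes with X + Y > 5: (3,3), (4,2), (4,3), (5,1), (5,2), (5,3), each with probability 1/15.
E[min(X, Y) | X + Y > 5] = (3 + 2 + 3 + 1 + 2 + 3) / 6 = 7/3.

7/3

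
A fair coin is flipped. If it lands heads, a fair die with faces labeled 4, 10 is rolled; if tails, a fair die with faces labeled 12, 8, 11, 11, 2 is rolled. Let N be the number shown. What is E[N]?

E[N | heads] = (4+10)/2 = 7.
E[N | tails] = (12+8+11+11+2)/5 = 44/5.
E[N] = (1/2)·(7) + (1/2)·(44/5) = 79/10.

79/10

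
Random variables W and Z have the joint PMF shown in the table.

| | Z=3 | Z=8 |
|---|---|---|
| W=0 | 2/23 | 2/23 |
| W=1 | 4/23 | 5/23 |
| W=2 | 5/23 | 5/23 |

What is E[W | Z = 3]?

P(Z = 3) = 11/23.
Σ W·P over the event = 0·(2/23) + 1·(4/23) + 2·(5/23) = 14/23.
E[W | Z = 3] = (14/23) / (11/23) = 14/11.

14/11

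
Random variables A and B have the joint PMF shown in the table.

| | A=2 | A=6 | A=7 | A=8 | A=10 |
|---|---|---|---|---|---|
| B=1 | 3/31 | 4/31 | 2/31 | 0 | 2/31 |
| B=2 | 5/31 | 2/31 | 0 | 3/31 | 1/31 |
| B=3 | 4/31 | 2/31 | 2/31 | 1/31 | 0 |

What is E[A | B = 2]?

P(B = 2) = 11/31.
Σ A·P over the event = 2·(5/31) + 6·(2/31) + 8·(3/31) + 10·(1/31) = 56/31.
E[A | B = 2] = (56/31) / (11/31) = 56/11.

56/11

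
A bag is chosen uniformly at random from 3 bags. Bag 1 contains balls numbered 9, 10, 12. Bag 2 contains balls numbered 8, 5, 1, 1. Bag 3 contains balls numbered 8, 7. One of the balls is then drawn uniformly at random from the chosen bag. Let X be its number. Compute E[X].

E[X | bag 1] = (9+10+12)/3 = 31/3.
E[X | bag 2] = (8+5+1+1)/4 = 15/4.
E[X | bag 3] = (8+7)/2 = 15/2.
By the law of total expectation,
E[X] = (1/3)·(31/3) + (1/3)·(15/4) + (1/3)·(15/2) = 259/36.

259/36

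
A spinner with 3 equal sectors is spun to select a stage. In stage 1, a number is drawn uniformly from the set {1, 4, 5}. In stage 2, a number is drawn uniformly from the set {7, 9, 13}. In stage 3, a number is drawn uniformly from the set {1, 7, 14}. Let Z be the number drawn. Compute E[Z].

E[Z | stage 1] = (1+4+5)/3 = 10/3.
E[Z | stage 2] = (7+9+13)/3 = 29/3.
E[Z | stage 3] = (1+7+14)/3 = 22/3.
E[Z] = (1/3)·(10/3) + (1/3)·(29/3) + (1/3)·(22/3) = 61/9.

61/9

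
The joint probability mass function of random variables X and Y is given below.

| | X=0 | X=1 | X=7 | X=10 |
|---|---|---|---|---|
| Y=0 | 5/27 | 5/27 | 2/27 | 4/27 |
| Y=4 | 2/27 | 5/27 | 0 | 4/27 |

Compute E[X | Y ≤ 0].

P(Y ≤ 0) = 16/27.
Σ X·P over the event = 0·(5/27) + 1·(5/27) + 7·(2/27) + 10·(4/27) = 59/27.
E[X | Y ≤ 0] = (59/27) / (16/27) = 59/16.

59/16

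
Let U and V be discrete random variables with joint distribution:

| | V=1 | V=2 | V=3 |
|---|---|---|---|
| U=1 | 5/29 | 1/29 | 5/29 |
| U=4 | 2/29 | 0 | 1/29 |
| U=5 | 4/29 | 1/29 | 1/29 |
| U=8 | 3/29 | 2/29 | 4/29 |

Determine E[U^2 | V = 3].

P(V = 3) = 11/29.
Σ U^2·P over the event = 1·(5/29) + 16·(1/29) + 25·(1/29) + 64·(4/29) = 302/29.
E[U^2 | V = 3] = (302/29) / (11/29) = 302/11.

302/11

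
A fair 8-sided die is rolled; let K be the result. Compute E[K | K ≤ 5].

3

Given K ≤ 5, K is equally likely to be any of {1, 2, 3, 4, 5}.
E[K | K ≤ 5] = (1 + 2 + 3 + 4 + 5) / 5 = 3.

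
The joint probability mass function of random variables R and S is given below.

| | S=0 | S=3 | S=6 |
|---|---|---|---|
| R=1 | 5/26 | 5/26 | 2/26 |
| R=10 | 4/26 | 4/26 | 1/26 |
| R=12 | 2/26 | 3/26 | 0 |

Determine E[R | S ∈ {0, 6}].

81/14

P(S ∈ {0, 6}) = 7/13.
Σ R·P over the event = 1·(5/26) + 1·(2/26) + 10·(4/26) + 10·(1/26) + 12·(2/26) = 81/26.
E[R | S ∈ {0, 6}] = (81/26) / (7/13) = 81/14.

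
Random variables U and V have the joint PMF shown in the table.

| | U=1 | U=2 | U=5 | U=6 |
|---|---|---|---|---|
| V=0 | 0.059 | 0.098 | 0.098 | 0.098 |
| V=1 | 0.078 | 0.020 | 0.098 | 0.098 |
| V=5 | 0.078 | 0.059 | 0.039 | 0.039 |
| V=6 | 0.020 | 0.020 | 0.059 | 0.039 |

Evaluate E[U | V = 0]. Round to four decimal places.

P(V = 0) = 0.353.
Σ U·P over the event = 1·(0.059) + 2·(0.098) + 5·(0.098) + 6·(0.098) = 1.333.
E[U | V = 0] = (1.333) / (0.353) = 3.7762.

3.7762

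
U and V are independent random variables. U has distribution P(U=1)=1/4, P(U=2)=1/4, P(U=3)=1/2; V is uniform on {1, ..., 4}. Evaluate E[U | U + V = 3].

3/2

P(U + V = 3) = 1/8.
Summing U·P(x,y) over outcomes with U + V = 3 gives 3/16.
E[U | U + V = 3] = (3/16) / (1/8) = 3/2.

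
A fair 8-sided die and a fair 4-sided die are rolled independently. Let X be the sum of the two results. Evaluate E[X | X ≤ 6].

32/7

P(X ≤ 6) = 7/16.
Σ over the event: 2·1/32 + 3·1/16 + 4·3/32 + 5·1/8 + 6·1/8 = 2.
E[X | X ≤ 6] = (2) / (7/16) = 32/7.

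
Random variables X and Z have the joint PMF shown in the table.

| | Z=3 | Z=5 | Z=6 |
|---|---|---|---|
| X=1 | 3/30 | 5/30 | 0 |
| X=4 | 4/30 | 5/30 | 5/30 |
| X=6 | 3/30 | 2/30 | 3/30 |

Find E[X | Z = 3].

P(Z = 3) = 1/3.
Σ X·P over the event = 1·(3/30) + 4·(4/30) + 6·(3/30) = 37/30.
E[X | Z = 3] = (37/30) / (1/3) = 37/10.

37/10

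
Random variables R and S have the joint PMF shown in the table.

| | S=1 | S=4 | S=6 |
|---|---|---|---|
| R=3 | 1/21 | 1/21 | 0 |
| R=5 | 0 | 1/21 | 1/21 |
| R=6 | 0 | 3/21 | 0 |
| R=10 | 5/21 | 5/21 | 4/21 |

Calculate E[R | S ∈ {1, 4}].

129/16

P(S ∈ {1, 4}) = 16/21.
Σ R·P over the event = 3·(1/21) + 3·(1/21) + 5·(1/21) + 6·(3/21) + 10·(5/21) + 10·(5/21) = 43/7.
E[R | S ∈ {1, 4}] = (43/7) / (16/21) = 129/16.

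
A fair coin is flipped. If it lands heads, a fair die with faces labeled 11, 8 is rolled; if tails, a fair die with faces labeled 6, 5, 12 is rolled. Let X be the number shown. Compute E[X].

E[X | heads] = (11+8)/2 = 19/2.
E[X | tails] = (6+5+12)/3 = 23/3.
By the law of total expectation,
E[X] = (1/2)·(19/2) + (1/2)·(23/3) = 103/12.

103/12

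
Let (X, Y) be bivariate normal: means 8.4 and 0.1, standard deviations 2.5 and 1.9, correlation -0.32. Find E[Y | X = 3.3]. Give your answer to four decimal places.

1.3403

The regression of Y on X has slope ρ·σ_Y/σ_X and passes through (μ_X, μ_Y).
E[Y | X=3.3] = 0.1 + (-0.32)·(1.9/2.5)·(3.3 − (8.4)) = 0.1 + (-0.2432)·(-5.1) = 1.3403.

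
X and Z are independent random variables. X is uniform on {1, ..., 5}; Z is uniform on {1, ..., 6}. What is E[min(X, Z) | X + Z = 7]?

11/5

Outcomes with X + Z = 7: (1,6), (2,5), (3,4), (4,3), (5,2), each with probability 1/30.
E[min(X, Z) | X + Z = 7] = (1 + 2 + 3 + 3 + 2) / 5 = 11/5.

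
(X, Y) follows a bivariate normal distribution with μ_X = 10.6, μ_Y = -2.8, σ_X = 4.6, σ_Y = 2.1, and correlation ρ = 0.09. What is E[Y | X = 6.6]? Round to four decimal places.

-2.9643

The regression of Y on X has slope ρ·σ_Y/σ_X and passes through (μ_X, μ_Y).
E[Y | X=6.6] = -2.8 + (0.09)·(2.1/4.6)·(6.6 − (10.6)) = -2.8 + (0.041087)·(-4) = -2.9643.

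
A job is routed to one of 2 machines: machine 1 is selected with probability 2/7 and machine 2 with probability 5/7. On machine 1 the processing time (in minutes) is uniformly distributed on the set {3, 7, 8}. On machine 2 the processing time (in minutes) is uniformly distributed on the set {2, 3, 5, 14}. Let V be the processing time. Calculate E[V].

E[V | machine 1] = (3+7+8)/3 = 6.
E[V | machine 2] = (2+3+5+14)/4 = 6.
E[V] = (2/7)·(6) + (5/7)·(6) = 6.

6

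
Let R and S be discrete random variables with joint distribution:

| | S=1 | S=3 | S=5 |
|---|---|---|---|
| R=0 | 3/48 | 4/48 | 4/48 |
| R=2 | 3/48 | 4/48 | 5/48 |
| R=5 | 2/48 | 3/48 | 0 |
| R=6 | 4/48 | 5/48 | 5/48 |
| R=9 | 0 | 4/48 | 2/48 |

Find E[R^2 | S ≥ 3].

319/12

P(S ≥ 3) = 3/4.
Summing R^2·P(R=x,S=y) over the conditioning event gives 319/16.
E[R^2 | S ≥ 3] = (319/16) / (3/4) = 319/12.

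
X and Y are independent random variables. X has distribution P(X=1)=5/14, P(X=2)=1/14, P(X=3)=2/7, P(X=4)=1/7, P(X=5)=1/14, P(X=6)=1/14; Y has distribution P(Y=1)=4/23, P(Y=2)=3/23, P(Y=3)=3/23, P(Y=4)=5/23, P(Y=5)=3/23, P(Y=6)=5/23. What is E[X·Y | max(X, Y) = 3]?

291/58

P(max(X, Y) = 3) = 29/161.
Summing XY·P(x,y) over outcomes with max(X, Y) = 3 gives 291/322.
E[X·Y | max(X, Y) = 3] = (291/322) / (29/161) = 291/58.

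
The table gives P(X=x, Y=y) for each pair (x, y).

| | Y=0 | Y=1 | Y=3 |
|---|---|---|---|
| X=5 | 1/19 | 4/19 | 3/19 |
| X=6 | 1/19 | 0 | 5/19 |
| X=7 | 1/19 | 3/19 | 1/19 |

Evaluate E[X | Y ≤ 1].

59/10

P(Y ≤ 1) = 10/19.
Summing X·P(X=x,Y=y) over the conditioning event gives 59/19.
E[X | Y ≤ 1] = (59/19) / (10/19) = 59/10.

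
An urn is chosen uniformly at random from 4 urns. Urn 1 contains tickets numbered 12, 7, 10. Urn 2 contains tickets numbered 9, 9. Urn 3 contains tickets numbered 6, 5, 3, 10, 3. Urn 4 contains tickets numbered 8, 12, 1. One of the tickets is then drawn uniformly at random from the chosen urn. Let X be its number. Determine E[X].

233/30

E[X | urn 1] = (12+7+10)/3 = 29/3.
E[X | urn 2] = (9+9)/2 = 9.
E[X | urn 3] = (6+5+3+10+3)/5 = 27/5.
E[X | urn 4] = (8+12+1)/3 = 7.
By the law of total expectation,
E[X] = (1/4)·(29/3) + (1/4)·(9) + (1/4)·(27/5) + (1/4)·(7) = 233/30.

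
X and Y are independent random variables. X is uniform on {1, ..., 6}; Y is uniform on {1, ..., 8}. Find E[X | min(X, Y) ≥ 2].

4

P(min(X, Y) ≥ 2) = 35/48.
Summing X·P(x,y) over outcomes with min(X, Y) ≥ 2 gives 35/12.
E[X | min(X, Y) ≥ 2] = (35/12) / (35/48) = 4.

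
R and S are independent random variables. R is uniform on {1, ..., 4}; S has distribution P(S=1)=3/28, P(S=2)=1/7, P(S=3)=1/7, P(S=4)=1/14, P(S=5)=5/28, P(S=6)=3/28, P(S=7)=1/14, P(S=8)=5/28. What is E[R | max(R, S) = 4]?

P(max(R, S) = 4) = 19/112.
Summing R·P(x,y) over outcomes with max(R, S) = 4 gives 4/7.
E[R | max(R, S) = 4] = (4/7) / (19/112) = 64/19.

64/19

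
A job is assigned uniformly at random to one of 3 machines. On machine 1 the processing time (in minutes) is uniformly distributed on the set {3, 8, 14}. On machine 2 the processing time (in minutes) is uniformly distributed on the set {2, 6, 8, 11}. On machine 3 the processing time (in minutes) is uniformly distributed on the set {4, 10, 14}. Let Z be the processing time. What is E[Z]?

293/36

E[Z | machine 1] = (3+8+14)/3 = 25/3.
E[Z | machine 2] = (2+6+8+11)/4 = 27/4.
E[Z | machine 3] = (4+10+14)/3 = 28/3.
E[Z] = (1/3)·(25/3) + (1/3)·(27/4) + (1/3)·(28/3) = 293/36.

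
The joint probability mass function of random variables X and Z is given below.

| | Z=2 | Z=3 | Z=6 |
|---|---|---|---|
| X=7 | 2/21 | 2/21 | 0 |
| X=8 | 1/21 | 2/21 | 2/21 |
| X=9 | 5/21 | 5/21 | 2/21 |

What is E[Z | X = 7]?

P(X = 7) = 4/21.
Summing Z·P(X=x,Z=y) over the conditioning event gives 10/21.
E[Z | X = 7] = (10/21) / (4/21) = 5/2.

5/2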